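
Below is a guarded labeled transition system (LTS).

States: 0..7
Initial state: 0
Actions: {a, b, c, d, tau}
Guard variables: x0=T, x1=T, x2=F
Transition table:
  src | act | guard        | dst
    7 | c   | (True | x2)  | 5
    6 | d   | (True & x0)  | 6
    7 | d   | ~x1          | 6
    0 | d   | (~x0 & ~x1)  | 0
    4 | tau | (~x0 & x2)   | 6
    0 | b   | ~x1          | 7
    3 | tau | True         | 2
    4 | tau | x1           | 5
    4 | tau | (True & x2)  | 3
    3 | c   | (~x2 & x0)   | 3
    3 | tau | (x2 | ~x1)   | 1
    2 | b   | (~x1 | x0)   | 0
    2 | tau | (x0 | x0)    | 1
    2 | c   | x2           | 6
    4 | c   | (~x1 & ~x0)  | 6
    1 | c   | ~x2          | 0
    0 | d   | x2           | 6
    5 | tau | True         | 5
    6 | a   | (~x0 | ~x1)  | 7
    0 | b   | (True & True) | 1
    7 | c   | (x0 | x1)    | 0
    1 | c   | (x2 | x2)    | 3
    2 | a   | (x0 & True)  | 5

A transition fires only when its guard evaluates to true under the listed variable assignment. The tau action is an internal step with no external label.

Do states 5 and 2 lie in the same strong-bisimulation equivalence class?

Refine partition for ~:
  P[0] = {{0,1,2,3,4,5,6,7}}
  P[1] = {{0},{1,7},{2},{3},{4,5},{6}}
  P[2] = {{0},{1},{2},{3},{4,5},{6},{7}}
7 equivalence class(es) (converged in 3)
[5]={4,5}  [2]={2}

Answer: NOT BISIMILAR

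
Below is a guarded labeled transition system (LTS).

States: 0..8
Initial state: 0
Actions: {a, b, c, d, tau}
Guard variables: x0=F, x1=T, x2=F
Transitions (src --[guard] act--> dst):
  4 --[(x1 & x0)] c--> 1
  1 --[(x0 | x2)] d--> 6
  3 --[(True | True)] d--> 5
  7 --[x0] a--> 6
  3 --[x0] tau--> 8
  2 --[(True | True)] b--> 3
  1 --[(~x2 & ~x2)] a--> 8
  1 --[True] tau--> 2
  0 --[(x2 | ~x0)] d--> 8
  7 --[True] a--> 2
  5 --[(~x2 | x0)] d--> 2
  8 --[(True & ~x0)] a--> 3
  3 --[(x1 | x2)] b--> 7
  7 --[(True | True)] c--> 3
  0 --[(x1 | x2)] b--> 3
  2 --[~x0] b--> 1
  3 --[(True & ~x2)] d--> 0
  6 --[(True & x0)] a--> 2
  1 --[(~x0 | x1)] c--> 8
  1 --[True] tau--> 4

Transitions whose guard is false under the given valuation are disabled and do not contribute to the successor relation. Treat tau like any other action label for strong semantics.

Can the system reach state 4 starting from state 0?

Guard filter leaves 15 enabled edge(s).
L0 = {0}
L1 = {3,8}  now seen {0,3,8}
L2 = {5,7}  now seen {0,3,5,7,8}
L3 = {2}  now seen {0,2,3,5,7,8}
L4 = {1}  now seen {0,1,2,3,5,7,8}
L5 = {4}  now seen {0,1,2,3,4,5,7,8}
R = {0,1,2,3,4,5,7,8}
trace reaching 4: b·d·d·b·tau

Answer: REACHABLE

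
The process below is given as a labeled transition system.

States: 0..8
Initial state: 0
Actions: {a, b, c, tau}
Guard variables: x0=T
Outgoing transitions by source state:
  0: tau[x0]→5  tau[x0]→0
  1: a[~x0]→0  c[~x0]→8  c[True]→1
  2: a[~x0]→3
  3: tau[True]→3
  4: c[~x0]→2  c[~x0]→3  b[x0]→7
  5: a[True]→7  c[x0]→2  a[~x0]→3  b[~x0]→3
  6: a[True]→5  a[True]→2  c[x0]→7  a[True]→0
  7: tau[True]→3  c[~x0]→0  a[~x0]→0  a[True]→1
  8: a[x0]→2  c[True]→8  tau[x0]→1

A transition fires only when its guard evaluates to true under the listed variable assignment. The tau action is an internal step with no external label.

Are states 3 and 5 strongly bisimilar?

Answer: NOT BISIMILAR

Trace:
Compute ~ classes (split until stable):
  P[0] = {{0,1,2,3,4,5,6,7,8}}
  P[1] = {{0,3},{1},{2},{4},{5,6},{7},{8}}
  P[2] = {{0},{1},{2},{3},{4},{5},{6},{7},{8}}
stable after 3 split(s): 9 block(s)
3∈{3}, 5∈{5}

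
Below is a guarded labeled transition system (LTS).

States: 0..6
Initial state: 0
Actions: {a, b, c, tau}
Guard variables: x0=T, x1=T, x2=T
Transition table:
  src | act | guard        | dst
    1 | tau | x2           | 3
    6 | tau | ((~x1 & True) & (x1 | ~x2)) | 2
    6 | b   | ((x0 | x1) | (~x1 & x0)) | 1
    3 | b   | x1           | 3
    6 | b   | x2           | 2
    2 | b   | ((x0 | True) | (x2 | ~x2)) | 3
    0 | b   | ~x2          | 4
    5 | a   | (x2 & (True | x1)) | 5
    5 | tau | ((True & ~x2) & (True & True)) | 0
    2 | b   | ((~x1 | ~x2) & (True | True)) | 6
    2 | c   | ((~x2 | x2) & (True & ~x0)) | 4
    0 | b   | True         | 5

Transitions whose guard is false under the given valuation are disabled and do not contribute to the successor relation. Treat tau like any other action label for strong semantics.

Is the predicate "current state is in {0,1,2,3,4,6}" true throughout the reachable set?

Answer: INVARIANT VIOLATED at state 5

Working:
Safe = {0,1,2,3,4,6}
Reachable = {0,5}
  0: safe
  5: ✗ unsafe
reach 5 via b — violates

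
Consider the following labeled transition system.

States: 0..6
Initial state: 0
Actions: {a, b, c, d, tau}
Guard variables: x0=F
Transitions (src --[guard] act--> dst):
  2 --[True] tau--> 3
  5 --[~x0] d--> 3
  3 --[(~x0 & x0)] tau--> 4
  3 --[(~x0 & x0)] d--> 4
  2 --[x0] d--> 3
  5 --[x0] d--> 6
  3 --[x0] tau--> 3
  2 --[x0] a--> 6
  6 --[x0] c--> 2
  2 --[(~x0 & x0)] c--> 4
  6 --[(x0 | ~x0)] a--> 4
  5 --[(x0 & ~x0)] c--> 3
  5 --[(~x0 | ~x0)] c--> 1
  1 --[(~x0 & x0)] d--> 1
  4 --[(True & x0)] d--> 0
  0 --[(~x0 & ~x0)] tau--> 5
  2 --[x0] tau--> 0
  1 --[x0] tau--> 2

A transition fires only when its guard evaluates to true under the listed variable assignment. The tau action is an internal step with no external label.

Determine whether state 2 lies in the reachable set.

After dropping false guards: 5 live edges.
depth 0: {0}
depth 1: {5}  total {0,5}
depth 2: {1,3}  total {0,1,3,5}
Reach set: {0,1,3,5}

Answer: UNREACHABLE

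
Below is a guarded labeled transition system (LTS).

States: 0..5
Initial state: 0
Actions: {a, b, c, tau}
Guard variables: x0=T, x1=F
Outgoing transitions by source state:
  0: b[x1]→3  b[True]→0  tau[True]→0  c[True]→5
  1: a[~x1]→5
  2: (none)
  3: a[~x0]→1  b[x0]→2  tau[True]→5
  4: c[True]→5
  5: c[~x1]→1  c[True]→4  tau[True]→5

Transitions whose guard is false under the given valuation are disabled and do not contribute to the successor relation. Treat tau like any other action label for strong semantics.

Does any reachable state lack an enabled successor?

Answer: DEADLOCK-FREE

Working:
Reach set: {0,1,4,5}
  0: b→0  c→5  tau→0  [deg 3]
  1: a→5  [deg 1]
  4: c→5  [deg 1]
  5: c→1  c→4  tau→5  [deg 3]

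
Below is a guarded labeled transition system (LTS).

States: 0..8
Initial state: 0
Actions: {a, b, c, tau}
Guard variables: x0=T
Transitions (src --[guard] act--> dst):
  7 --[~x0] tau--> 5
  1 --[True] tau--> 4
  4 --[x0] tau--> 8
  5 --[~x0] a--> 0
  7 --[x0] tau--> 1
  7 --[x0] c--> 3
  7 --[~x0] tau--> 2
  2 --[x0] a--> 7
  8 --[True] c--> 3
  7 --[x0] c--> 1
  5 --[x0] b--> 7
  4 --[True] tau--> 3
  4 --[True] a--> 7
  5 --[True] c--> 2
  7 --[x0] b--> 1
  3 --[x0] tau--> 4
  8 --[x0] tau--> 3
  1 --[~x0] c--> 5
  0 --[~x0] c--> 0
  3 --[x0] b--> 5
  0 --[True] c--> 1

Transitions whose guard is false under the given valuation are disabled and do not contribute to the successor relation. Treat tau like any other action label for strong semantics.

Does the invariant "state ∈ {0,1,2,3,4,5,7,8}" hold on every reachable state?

Answer: INVARIANT HOLDS

Analysis:
Safe = {0,1,2,3,4,5,7,8}
Reach set: {0,1,2,3,4,5,7,8}
  0: ✓
  1: ✓
  2: ✓
  3: ✓
  4: ✓
  5: ✓
  7: ✓
  8: ✓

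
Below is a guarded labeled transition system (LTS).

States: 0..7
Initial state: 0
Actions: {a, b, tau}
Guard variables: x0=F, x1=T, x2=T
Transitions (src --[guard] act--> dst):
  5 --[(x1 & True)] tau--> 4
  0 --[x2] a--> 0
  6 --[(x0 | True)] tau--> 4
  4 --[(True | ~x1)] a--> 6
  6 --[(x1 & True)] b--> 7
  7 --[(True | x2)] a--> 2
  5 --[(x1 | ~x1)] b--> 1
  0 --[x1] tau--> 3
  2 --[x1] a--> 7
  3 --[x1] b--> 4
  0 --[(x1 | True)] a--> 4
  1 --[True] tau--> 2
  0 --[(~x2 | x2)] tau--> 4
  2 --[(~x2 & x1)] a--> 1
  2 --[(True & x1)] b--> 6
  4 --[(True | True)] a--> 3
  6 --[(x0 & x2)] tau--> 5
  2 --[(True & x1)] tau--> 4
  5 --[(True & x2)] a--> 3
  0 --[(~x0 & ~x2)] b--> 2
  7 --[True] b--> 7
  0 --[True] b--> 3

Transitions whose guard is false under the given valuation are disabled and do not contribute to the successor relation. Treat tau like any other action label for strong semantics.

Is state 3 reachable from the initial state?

Answer: REACHABLE

Working:
Guard filter leaves 19 enabled edge(s).
L0 = {0}
L1 = {3,4}  cumulative {0,3,4}
L2 = {6}  cumulative {0,3,4,6}
L3 = {7}  cumulative {0,3,4,6,7}
L4 = {2}  cumulative {0,2,3,4,6,7}
Reachable = {0,2,3,4,6,7}
Path to 3: tau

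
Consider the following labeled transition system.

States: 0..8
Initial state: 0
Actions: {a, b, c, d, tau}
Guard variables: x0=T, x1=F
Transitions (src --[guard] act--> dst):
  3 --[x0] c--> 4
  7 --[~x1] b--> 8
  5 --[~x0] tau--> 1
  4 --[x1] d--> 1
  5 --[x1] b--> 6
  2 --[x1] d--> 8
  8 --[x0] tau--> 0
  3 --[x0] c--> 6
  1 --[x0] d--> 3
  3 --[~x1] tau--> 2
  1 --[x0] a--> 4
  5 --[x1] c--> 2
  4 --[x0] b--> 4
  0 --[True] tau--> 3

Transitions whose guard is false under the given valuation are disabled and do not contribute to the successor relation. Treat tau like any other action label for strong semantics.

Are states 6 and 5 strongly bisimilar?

Answer: BISIMILAR

Analysis:
Compute ~ classes (split until stable):
  π0 = {{0,1,2,3,4,5,6,7,8}}
  π1 = {{0,8},{1},{2,5,6},{3},{4,7}}
  π2 = {{0},{1},{2,5,6},{3},{4},{7},{8}}
stable after 3 split(s): 7 block(s)
[6]={2,5,6}  [5]={2,5,6}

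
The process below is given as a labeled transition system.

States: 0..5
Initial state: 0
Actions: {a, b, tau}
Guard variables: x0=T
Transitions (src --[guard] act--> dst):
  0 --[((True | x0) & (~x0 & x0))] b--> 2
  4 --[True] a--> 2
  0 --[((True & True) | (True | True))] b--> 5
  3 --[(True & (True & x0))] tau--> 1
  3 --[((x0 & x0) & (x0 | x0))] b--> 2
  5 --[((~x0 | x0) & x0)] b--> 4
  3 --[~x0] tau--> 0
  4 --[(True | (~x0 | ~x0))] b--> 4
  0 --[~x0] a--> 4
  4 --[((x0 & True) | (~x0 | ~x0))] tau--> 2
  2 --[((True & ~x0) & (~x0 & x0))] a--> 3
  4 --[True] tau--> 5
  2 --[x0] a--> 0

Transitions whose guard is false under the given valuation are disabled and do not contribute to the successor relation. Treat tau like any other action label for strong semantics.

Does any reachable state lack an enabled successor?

Answer: DEADLOCK-FREE

Working:
Reachable = {0,2,4,5}
  0: b→5  [deg 1]
  2: a→0  [deg 1]
  4: a→2  b→4  tau→2  tau→5  [deg 4]
  5: b→4  [deg 1]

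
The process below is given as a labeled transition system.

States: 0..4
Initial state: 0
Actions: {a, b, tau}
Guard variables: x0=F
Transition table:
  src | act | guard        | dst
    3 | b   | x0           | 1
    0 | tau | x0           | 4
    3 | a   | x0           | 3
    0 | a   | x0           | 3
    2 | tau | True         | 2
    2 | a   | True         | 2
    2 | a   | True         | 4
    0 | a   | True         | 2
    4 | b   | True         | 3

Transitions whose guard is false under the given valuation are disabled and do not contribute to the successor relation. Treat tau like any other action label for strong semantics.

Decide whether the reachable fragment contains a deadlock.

Answer: DEADLOCK at state 3

Trace:
Reach set: {0,2,3,4}
  0: a→2  [1 out]
  2: a→2  a→4  tau→2  [3 out]
  3: ∅  [STUCK]
  4: b→3  [1 out]
witness 3: a·a·b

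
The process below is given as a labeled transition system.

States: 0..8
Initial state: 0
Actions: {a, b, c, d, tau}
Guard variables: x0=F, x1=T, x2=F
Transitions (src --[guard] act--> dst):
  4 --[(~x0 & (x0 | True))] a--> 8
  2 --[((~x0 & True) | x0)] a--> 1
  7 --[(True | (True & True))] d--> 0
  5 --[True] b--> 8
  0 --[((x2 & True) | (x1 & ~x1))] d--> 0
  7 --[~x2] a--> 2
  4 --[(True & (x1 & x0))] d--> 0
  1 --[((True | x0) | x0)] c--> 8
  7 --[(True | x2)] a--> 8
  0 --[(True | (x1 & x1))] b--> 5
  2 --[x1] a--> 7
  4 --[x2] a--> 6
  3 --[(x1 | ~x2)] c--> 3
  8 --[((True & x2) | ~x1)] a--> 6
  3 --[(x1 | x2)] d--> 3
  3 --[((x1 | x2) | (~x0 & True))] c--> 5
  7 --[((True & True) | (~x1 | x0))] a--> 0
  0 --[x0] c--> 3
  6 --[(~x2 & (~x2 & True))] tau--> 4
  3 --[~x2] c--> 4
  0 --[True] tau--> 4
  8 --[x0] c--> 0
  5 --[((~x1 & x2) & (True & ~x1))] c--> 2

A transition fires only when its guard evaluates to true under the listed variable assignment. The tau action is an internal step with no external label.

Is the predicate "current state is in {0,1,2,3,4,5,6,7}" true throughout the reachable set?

Answer: INVARIANT VIOLATED at state 8

Analysis:
Allowed set {0,1,2,3,4,5,6,7}
Reach set: {0,4,5,8}
  0: safe
  4: safe
  5: safe
  8: outside
reach 8 via b·b — violates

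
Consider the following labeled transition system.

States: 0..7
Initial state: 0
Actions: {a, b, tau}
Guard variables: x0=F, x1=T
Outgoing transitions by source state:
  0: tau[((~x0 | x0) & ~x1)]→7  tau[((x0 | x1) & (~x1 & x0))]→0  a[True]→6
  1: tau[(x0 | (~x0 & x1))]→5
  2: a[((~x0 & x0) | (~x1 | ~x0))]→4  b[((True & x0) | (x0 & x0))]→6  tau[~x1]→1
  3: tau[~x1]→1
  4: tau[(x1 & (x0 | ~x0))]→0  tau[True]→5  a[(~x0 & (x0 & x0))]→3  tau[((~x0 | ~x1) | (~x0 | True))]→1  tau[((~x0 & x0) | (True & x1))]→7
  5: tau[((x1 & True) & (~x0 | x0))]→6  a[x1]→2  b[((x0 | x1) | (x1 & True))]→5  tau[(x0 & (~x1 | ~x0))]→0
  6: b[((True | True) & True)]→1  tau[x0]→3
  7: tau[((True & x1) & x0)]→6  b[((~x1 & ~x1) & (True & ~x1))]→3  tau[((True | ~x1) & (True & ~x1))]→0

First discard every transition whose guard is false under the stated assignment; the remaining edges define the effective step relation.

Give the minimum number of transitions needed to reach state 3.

Layered search for 3:
  depth 0: {0}
  depth 1: {6}
  depth 2: {1}
  depth 3: {5}
  depth 4: {2}
  depth 5: {4}
  depth 6: {7}
3 never appears.

Answer: UNREACHABLE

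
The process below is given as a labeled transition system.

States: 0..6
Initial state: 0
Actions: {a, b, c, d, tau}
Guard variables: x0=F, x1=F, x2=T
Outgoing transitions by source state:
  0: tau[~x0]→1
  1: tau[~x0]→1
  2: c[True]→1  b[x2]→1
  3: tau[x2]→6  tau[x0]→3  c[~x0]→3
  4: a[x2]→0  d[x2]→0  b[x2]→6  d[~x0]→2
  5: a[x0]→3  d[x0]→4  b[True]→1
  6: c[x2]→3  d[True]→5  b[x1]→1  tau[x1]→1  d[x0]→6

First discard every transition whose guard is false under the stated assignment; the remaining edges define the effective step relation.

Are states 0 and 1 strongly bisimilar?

Answer: BISIMILAR

Analysis:
Compute ~ classes (split until stable):
  round 0: {{0,1,2,3,4,5,6}}
  round 1: {{0,1},{2},{3},{4},{5},{6}}
stable after 2 split(s): 6 block(s)
0∈{0,1}, 1∈{0,1}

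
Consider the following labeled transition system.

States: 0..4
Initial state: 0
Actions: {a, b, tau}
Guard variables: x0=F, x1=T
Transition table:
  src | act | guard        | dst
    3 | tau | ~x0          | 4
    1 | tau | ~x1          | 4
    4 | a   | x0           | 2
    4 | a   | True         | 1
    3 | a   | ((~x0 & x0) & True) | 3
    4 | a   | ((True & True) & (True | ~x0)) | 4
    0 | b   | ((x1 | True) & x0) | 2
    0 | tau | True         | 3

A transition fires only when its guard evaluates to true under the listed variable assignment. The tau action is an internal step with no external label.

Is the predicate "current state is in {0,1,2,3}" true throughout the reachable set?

Safe = {0,1,2,3}
Reachable = {0,1,3,4}
  0: ok
  1: ok
  3: ok
  4: outside
counterexample path to 4: tau·tau

Answer: INVARIANT VIOLATED at state 4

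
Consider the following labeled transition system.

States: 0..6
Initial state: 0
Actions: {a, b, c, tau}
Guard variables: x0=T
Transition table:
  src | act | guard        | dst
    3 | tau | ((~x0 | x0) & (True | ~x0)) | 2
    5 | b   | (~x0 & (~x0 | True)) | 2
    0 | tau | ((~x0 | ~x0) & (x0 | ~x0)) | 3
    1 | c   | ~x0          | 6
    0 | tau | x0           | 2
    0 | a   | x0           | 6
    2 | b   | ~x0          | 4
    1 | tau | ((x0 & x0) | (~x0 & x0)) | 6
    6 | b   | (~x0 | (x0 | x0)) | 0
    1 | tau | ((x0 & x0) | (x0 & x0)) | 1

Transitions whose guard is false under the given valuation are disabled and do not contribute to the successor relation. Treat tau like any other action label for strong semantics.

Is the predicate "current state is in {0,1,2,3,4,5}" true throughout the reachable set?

Answer: INVARIANT VIOLATED at state 6

Working:
Safe = {0,1,2,3,4,5}
Reach set: {0,2,6}
  0: safe
  2: safe
  6: ✗ unsafe
witness against invariant: a → 6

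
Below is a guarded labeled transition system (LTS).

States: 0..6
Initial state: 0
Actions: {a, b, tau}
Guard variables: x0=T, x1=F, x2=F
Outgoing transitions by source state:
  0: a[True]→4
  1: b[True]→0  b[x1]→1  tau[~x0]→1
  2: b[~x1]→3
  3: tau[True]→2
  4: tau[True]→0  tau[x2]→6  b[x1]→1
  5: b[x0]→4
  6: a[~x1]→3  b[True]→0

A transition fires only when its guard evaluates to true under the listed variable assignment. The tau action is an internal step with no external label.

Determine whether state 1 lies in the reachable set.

Answer: UNREACHABLE

Trace:
Guard filter leaves 8 enabled edge(s).
Layer 0: {0}
Layer 1: {4}  cumulative {0,4}
R = {0,4}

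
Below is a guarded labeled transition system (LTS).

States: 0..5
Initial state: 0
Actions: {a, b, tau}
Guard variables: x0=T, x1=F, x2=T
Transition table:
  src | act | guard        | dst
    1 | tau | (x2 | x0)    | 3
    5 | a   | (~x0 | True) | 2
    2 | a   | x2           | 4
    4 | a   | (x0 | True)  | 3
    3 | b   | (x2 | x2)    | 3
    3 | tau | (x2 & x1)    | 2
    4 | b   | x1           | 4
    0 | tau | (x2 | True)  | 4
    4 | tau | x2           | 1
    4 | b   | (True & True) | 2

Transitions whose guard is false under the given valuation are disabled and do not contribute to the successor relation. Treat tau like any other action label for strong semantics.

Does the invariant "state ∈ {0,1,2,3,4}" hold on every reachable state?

Allowed set {0,1,2,3,4}
Reach set: {0,1,2,3,4}
  0: ✓
  1: ✓
  2: ✓
  3: ✓
  4: ✓

Answer: INVARIANT HOLDS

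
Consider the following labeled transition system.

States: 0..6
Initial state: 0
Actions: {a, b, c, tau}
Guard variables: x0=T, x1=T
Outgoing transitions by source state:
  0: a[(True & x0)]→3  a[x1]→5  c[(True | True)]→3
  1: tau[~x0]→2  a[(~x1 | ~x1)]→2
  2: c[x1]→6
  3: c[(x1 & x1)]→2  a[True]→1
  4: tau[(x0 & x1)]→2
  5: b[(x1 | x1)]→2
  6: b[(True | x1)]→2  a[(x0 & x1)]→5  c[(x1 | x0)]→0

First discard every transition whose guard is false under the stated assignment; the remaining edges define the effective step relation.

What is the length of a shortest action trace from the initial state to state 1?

Answer: 2

Trace:
BFS to 1:
  L0 = {0}
  L1 = {3,5}
  L2 = {1,2}
1 enters at depth 2; path a·a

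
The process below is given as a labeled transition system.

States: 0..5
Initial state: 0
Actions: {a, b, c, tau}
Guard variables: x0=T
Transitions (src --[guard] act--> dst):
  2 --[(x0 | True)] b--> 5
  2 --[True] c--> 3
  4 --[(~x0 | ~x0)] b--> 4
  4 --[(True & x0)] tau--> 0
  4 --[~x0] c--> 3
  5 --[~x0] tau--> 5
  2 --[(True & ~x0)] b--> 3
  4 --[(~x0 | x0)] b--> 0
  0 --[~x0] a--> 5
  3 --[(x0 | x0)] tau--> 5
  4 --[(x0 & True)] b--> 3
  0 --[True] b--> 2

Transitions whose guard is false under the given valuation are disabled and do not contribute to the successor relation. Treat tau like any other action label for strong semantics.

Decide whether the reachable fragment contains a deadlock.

Reachable = {0,2,3,5}
  0: b→2  [1 out]
  2: b→5  c→3  [2 out]
  3: tau→5  [1 out]
  5: ∅  [STUCK]
trace reaching 5: b·b

Answer: DEADLOCK at state 5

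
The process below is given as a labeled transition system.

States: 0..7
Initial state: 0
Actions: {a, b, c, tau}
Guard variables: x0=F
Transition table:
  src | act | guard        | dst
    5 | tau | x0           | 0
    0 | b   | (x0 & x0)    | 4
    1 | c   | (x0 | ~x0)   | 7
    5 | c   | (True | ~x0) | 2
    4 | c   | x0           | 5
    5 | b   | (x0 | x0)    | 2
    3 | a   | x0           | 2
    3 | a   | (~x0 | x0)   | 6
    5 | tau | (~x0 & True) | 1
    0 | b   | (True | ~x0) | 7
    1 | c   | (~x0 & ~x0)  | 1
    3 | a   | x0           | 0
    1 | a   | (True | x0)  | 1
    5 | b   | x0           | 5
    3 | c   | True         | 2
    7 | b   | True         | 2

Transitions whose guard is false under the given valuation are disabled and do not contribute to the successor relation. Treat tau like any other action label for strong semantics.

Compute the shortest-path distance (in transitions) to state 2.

Layered search for 2:
  Layer 0: {0}
  Layer 1: {7}
  Layer 2: {2}
first hit 2 at d=2 via b·b

Answer: 2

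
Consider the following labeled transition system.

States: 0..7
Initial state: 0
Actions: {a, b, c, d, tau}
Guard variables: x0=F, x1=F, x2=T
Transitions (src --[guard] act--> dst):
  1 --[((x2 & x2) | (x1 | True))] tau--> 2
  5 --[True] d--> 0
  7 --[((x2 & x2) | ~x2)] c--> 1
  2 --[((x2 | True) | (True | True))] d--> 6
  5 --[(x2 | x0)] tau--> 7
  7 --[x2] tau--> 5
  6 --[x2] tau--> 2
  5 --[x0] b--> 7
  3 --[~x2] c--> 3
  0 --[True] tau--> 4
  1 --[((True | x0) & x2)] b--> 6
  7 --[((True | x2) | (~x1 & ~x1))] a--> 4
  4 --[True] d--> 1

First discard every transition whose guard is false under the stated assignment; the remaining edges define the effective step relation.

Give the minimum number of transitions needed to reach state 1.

Answer: 2

Analysis:
Layered search for 1:
  depth 0: {0}
  depth 1: {4}
  depth 2: {1}
1 enters at depth 2; path tau·d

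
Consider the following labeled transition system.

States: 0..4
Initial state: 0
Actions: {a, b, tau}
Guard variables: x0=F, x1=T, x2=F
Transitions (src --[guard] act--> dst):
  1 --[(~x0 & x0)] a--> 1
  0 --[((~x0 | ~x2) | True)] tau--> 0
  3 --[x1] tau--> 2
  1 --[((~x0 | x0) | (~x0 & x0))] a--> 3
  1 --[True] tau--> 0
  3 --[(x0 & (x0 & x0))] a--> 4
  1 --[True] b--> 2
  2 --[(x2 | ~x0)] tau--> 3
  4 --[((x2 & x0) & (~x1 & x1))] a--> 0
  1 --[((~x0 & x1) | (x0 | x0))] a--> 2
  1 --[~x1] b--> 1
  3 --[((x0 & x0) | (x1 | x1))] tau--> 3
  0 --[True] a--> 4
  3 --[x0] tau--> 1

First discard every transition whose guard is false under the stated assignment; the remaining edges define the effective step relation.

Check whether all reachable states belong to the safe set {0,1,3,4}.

Allowed set {0,1,3,4}
R = {0,4}
  0: ✓
  4: ✓

Answer: INVARIANT HOLDS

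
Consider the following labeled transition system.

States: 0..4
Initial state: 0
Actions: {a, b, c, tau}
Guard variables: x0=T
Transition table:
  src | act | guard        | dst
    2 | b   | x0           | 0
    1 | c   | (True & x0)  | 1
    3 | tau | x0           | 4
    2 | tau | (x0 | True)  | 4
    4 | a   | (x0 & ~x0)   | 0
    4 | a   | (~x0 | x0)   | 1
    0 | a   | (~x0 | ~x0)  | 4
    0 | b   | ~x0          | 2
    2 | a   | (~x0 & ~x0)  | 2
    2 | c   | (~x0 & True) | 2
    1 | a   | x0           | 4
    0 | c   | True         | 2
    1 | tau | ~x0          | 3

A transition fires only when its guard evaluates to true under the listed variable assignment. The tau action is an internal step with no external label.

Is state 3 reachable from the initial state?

Answer: UNREACHABLE

Trace:
After dropping false guards: 7 live edges.
L0 = {0}
L1 = {2}  total {0,2}
L2 = {4}  total {0,2,4}
L3 = {1}  total {0,1,2,4}
Reach set: {0,1,2,4}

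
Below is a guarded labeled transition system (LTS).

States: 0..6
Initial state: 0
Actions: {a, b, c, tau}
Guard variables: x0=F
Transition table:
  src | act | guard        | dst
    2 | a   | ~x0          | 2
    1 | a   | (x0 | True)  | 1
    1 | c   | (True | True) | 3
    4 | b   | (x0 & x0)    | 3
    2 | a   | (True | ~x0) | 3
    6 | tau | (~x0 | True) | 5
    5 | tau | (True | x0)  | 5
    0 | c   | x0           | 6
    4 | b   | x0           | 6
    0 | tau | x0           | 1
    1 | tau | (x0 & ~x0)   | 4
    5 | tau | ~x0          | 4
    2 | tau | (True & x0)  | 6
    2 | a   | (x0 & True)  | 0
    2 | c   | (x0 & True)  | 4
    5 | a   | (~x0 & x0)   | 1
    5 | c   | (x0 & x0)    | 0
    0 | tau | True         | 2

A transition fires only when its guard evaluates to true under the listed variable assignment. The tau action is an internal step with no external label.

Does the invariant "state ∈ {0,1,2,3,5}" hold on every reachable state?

Inv-set: {0,1,2,3,5}
Reach set: {0,2,3}
  0: ✓
  2: ✓
  3: ✓

Answer: INVARIANT HOLDS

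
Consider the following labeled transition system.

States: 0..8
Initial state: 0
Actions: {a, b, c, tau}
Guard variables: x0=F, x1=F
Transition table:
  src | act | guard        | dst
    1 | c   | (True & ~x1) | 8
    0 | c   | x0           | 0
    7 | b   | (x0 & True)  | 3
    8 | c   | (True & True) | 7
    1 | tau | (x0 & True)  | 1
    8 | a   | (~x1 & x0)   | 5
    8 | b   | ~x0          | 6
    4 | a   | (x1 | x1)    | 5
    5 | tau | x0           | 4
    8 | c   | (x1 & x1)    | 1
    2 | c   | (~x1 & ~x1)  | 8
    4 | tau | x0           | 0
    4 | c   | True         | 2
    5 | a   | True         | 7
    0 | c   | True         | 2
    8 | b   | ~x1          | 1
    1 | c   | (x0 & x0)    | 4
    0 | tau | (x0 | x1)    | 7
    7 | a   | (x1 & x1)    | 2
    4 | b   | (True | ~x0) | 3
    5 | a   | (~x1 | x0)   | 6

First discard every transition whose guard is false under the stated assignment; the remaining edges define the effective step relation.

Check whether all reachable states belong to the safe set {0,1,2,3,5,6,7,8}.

Allowed set {0,1,2,3,5,6,7,8}
Reach set: {0,1,2,6,7,8}
  0: ✓
  1: ✓
  2: ✓
  6: ✓
  7: ✓
  8: ✓

Answer: INVARIANT HOLDS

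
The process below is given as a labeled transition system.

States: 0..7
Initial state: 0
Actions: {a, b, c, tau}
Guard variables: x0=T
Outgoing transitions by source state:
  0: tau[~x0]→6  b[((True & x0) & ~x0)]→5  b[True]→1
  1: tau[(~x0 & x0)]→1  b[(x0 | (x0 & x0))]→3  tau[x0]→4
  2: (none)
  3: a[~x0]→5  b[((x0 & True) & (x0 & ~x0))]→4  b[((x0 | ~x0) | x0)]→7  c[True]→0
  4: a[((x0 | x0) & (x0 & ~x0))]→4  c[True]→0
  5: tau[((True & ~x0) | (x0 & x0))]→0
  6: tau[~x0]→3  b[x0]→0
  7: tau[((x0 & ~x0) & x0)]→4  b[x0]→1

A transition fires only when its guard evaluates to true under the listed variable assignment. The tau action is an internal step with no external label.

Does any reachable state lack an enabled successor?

R = {0,1,3,4,7}
  0: b→1  [1 exit(s)]
  1: b→3  tau→4  [2 exit(s)]
  3: b→7  c→0  [2 exit(s)]
  4: c→0  [1 exit(s)]
  7: b→1  [1 exit(s)]

Answer: DEADLOCK-FREE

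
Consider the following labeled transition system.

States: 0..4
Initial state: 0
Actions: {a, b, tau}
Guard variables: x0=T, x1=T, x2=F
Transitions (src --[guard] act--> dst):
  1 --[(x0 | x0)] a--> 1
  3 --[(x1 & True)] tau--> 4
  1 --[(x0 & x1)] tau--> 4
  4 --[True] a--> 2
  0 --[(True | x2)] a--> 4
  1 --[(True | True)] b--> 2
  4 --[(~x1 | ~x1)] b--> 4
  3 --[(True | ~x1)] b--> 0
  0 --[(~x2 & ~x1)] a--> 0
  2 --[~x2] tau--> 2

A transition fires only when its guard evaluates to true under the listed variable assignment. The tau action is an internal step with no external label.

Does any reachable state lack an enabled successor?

Answer: DEADLOCK-FREE

Working:
Reachable = {0,2,4}
  0: a→4  [1 exit(s)]
  2: tau→2  [1 exit(s)]
  4: a→2  [1 exit(s)]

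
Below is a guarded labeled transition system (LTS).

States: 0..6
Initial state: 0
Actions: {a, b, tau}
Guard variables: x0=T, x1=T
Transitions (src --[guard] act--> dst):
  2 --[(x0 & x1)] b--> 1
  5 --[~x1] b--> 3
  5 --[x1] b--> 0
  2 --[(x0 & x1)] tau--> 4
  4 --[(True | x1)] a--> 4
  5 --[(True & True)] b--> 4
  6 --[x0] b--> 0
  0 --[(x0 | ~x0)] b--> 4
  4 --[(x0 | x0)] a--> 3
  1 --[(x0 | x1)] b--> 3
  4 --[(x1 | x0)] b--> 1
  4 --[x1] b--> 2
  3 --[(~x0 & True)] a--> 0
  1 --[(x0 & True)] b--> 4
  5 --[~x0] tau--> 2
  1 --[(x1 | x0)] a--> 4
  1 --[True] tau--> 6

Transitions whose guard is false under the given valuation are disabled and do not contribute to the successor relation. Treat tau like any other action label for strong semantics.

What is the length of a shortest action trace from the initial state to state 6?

Answer: 3

Working:
Layered search for 6:
  L0 = {0}
  L1 = {4}
  L2 = {1,2,3}
  L3 = {6}
6 enters at depth 3; path b·b·tau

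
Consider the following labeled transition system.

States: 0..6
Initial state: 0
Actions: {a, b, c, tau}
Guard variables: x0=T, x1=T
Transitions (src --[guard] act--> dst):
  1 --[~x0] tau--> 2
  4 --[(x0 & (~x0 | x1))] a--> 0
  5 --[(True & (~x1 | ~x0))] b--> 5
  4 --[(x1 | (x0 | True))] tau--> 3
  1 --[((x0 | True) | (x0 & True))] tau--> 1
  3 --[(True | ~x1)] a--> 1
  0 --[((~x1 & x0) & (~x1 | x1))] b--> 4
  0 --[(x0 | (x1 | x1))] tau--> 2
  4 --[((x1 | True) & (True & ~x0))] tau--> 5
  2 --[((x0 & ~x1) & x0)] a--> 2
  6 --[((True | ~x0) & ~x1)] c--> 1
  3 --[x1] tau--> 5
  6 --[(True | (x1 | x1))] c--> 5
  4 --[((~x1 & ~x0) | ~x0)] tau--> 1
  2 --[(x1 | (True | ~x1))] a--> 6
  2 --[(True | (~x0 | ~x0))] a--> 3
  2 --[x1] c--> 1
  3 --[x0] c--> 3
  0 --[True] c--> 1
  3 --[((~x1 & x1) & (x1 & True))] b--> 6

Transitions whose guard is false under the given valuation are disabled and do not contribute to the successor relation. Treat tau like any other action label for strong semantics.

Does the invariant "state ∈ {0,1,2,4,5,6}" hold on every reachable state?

Answer: INVARIANT VIOLATED at state 3

Analysis:
Allowed set {0,1,2,4,5,6}
R = {0,1,2,3,5,6}
  0: safe
  1: safe
  2: safe
  3: ✗ unsafe
  5: safe
  6: safe
counterexample path to 3: tau·a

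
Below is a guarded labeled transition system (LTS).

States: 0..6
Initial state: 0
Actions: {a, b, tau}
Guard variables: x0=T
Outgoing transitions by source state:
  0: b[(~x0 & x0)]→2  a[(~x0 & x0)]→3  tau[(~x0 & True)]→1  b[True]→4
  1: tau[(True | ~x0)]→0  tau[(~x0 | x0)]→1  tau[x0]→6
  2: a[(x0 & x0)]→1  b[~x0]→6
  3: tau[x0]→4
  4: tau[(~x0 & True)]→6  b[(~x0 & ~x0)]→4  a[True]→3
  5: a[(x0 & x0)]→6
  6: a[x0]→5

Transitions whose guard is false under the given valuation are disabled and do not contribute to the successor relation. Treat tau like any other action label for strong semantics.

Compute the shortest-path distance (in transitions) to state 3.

BFS to 3:
  depth 0: {0}
  depth 1: {4}
  depth 2: {3}
first hit 3 at d=2 via b·a

Answer: 2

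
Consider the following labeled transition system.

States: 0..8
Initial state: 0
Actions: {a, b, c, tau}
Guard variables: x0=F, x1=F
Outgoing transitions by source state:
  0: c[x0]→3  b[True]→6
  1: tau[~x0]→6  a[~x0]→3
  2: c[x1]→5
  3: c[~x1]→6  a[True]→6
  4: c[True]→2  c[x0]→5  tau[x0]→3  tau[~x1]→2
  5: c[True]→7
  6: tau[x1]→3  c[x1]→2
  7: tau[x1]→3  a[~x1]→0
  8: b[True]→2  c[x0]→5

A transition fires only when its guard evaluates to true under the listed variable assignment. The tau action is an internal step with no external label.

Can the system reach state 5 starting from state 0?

After dropping false guards: 10 live edges.
L0 = {0}
L1 = {6}  cumulative {0,6}
Reachable = {0,6}

Answer: UNREACHABLE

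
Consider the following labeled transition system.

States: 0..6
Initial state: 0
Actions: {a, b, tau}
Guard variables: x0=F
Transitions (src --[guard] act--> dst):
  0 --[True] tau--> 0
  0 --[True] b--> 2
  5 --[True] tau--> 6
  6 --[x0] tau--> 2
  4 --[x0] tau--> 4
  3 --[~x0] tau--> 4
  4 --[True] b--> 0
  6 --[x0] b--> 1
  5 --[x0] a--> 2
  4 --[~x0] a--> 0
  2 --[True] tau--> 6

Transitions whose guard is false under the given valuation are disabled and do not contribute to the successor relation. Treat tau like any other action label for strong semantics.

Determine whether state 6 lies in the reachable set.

After dropping false guards: 7 live edges.
Layer 0: {0}
Layer 1: {2}  total {0,2}
Layer 2: {6}  total {0,2,6}
Reachable = {0,2,6}
Path to 6: b·tau

Answer: REACHABLE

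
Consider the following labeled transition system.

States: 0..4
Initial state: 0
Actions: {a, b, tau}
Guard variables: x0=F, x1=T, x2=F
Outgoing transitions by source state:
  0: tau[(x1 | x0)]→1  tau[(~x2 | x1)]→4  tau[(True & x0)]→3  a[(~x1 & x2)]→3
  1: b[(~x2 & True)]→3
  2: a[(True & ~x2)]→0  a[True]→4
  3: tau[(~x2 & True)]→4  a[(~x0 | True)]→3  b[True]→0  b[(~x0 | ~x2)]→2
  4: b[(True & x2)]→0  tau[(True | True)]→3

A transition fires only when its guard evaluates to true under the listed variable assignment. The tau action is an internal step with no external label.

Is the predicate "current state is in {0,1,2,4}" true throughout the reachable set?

Allowed set {0,1,2,4}
Reach set: {0,1,2,3,4}
  0: ok
  1: ok
  2: ok
  3: ✗ unsafe
  4: ok
reach 3 via tau·b — violates

Answer: INVARIANT VIOLATED at state 3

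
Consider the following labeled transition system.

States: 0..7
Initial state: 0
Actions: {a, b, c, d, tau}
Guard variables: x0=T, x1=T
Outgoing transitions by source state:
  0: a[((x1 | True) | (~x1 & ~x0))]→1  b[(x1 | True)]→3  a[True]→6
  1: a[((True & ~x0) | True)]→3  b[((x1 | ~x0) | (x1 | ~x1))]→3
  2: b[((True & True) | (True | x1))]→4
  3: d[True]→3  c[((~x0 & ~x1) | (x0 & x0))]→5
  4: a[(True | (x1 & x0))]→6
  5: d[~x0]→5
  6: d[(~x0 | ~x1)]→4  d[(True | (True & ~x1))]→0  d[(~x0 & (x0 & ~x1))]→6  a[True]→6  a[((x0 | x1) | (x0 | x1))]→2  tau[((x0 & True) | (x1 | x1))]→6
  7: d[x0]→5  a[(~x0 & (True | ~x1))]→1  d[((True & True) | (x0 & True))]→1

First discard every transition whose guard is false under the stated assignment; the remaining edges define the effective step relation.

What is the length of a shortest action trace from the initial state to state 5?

Answer: 2

Trace:
Layered search for 5:
  Layer 0: {0}
  Layer 1: {1,3,6}
  Layer 2: {2,5}
5 enters at depth 2; path b·c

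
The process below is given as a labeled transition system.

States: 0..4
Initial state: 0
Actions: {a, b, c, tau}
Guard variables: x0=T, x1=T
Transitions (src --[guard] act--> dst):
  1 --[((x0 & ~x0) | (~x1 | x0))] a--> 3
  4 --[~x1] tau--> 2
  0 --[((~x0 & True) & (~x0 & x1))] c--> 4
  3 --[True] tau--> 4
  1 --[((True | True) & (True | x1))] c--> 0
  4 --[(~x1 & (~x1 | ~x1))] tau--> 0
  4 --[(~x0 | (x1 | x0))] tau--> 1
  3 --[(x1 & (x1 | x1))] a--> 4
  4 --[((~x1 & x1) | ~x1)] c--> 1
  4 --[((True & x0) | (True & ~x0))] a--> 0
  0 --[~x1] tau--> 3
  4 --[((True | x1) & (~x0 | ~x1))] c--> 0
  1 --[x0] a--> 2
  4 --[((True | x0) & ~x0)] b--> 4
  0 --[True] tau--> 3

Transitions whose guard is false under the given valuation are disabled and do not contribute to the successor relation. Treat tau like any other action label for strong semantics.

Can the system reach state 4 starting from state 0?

After dropping false guards: 8 live edges.
L0 = {0}
L1 = {3}  now seen {0,3}
L2 = {4}  now seen {0,3,4}
L3 = {1}  now seen {0,1,3,4}
L4 = {2}  now seen {0,1,2,3,4}
R = {0,1,2,3,4}
witness 4: tau·tau

Answer: REACHABLE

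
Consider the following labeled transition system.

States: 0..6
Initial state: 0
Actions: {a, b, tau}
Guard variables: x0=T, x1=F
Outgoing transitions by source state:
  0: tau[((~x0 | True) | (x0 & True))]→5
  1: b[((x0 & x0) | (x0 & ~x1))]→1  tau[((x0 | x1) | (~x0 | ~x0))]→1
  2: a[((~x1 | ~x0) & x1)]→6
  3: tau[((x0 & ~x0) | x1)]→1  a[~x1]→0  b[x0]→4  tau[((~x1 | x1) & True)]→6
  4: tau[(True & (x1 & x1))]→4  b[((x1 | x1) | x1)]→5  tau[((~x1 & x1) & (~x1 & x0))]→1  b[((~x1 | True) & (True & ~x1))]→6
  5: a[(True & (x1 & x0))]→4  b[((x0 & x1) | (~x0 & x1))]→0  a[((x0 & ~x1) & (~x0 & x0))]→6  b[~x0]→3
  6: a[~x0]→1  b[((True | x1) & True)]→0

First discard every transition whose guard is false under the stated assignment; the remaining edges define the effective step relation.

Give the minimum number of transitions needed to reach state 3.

Layered search for 3:
  depth 0: {0}
  depth 1: {5}
3 never appears.

Answer: UNREACHABLE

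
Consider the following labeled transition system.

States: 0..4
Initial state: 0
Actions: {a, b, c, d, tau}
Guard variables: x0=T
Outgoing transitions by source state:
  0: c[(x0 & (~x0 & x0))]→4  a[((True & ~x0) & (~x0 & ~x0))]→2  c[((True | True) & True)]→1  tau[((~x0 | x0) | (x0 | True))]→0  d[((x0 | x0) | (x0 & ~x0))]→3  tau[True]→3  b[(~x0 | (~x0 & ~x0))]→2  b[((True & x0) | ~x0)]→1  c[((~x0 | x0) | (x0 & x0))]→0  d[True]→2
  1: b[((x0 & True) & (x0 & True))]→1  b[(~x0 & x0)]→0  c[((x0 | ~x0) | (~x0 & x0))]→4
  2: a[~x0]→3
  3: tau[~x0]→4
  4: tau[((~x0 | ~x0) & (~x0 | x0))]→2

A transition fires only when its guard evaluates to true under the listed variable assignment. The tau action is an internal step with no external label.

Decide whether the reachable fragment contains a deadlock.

Reachable = {0,1,2,3,4}
  0: b→1  c→0  c→1  d→2  d→3  tau→0  tau→3  [7 out]
  1: b→1  c→4  [2 out]
  2: ∅  [deadlock]
  3: ∅  [deadlock]
  4: ∅  [deadlock]
trace reaching 2: d

Answer: DEADLOCK at state 2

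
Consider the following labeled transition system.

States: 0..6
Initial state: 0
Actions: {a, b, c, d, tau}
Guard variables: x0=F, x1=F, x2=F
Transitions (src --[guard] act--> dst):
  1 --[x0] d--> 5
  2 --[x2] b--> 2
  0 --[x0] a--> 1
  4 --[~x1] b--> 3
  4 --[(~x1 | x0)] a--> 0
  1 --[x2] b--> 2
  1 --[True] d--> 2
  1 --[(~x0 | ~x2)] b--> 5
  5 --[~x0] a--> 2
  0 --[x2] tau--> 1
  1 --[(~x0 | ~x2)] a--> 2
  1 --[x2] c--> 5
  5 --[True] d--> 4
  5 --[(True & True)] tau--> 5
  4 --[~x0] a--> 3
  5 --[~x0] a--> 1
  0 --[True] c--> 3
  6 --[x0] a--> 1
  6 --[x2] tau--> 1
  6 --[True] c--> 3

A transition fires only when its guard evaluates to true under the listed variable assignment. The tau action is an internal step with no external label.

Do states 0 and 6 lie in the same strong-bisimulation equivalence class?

Answer: BISIMILAR

Trace:
Refine partition for ~:
  π0 = {{0,1,2,3,4,5,6}}
  π1 = {{0,6},{1},{2,3},{4},{5}}
5 equivalence class(es) (converged in 2)
class of 0: {0,6}; class of 6: {0,6}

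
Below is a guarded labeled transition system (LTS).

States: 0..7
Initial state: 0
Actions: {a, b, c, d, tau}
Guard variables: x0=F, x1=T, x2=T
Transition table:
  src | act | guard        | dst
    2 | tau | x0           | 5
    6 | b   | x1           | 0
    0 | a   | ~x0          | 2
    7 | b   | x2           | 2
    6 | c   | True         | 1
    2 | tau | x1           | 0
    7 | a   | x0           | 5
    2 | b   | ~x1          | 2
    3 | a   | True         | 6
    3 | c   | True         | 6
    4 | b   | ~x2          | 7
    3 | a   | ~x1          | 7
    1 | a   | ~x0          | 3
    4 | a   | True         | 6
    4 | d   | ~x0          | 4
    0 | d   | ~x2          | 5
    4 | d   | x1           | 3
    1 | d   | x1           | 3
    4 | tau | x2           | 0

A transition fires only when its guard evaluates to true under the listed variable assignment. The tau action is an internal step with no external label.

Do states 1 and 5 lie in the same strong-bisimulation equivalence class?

Answer: NOT BISIMILAR

Working:
Refine partition for ~:
  round 0: {{0,1,2,3,4,5,6,7}}
  round 1: {{0},{1},{2},{3},{4},{5},{6},{7}}
stable after 2 split(s): 8 block(s)
[1]={1}  [5]={5}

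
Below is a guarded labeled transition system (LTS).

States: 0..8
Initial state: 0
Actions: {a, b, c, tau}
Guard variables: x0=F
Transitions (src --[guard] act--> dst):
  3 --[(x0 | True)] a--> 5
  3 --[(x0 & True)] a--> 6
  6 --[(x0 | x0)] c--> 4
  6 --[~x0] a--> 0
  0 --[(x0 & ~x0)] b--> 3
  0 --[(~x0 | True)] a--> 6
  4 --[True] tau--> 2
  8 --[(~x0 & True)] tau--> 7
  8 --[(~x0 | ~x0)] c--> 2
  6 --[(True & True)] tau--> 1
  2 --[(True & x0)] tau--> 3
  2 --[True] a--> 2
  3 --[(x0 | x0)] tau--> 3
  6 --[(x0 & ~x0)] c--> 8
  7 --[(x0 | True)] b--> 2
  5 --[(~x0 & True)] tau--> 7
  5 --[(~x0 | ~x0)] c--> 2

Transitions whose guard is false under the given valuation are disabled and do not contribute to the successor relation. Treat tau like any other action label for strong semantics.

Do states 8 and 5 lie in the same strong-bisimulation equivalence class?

Answer: BISIMILAR

Trace:
Bisimulation quotient by refinement:
  round 0: {{0,1,2,3,4,5,6,7,8}}
  round 1: {{0,2,3},{1},{4},{5,8},{6},{7}}
  round 2: {{0},{1},{2},{3},{4},{5,8},{6},{7}}
stable after 3 split(s): 8 block(s)
[8]={5,8}  [5]={5,8}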